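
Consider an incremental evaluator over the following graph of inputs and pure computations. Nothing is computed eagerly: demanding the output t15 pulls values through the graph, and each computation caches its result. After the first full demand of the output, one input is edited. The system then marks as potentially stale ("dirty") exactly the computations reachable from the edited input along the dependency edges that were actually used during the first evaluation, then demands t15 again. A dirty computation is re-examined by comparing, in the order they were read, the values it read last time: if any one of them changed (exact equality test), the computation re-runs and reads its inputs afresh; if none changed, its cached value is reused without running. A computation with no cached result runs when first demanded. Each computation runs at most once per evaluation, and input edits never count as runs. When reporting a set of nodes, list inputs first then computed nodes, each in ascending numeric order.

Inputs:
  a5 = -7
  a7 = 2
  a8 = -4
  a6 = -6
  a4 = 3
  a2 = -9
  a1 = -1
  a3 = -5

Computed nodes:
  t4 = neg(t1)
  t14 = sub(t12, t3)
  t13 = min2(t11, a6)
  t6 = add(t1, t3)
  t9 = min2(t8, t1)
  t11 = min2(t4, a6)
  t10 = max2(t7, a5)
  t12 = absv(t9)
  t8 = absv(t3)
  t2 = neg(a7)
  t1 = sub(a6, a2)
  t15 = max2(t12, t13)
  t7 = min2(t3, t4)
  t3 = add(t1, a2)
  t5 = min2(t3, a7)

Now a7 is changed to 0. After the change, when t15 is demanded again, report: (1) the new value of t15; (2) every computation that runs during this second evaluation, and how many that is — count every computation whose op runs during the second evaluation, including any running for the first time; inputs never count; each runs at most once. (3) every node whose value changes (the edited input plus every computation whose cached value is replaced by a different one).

Initial pass — values computed on the first demand:
  t1 = sub(-6, -9) = 3
  t3 = add(3, -9) = -6
  t4 = neg(3) = -3
  t8 = absv(-6) = 6
  t9 = min2(6, 3) = 3
  t11 = min2(-3, -6) = -6
  t12 = absv(3) = 3
  t13 = min2(-6, -6) = -6
  t15 = max2(3, -6) = 3

Second demand — change propagation:
  no demanded computation ever read a7, so the edit dirties nothing and nothing runs.

The important point: nothing the output needs ever reads a7, so the edit is invisible to it.

t15 now evaluates to 3.
Run set: none (0 run).
Changed values: a7.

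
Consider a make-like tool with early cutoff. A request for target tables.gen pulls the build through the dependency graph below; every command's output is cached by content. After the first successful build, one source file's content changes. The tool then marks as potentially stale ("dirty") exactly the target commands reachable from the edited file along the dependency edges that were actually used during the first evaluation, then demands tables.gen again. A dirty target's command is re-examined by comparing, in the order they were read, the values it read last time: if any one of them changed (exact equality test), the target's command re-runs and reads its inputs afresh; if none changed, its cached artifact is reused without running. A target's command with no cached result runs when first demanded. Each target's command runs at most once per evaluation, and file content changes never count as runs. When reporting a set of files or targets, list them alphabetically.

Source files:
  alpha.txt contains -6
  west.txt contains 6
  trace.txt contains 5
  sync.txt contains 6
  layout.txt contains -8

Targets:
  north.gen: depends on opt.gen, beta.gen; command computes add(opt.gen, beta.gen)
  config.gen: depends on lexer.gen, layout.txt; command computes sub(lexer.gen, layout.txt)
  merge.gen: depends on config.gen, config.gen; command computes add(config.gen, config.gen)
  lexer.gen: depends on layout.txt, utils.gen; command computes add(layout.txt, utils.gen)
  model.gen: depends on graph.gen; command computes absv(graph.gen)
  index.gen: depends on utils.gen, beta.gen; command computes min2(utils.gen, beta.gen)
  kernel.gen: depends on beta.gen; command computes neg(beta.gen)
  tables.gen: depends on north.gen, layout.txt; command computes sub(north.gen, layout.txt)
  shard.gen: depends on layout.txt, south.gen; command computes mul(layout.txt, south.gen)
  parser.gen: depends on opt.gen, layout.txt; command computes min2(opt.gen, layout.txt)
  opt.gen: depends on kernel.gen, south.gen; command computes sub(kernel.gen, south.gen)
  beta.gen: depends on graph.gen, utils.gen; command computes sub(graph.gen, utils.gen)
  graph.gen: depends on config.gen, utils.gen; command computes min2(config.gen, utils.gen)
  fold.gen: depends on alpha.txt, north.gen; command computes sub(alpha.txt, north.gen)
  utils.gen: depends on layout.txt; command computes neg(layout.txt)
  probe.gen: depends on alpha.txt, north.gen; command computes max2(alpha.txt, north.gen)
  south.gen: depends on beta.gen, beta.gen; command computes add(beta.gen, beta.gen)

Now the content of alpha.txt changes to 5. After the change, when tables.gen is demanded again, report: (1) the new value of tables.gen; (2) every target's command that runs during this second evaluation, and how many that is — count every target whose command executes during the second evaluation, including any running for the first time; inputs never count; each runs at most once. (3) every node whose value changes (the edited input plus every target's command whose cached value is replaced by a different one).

Demanding tables.gen again yields 8.
0 target commands run: none.
The nodes whose values change: alpha.txt.
Note the shortcut — alpha.txt feeds only undemanded nodes, so no recomputation happens.

First demand of the output computes:
  utils.gen = neg(-8) = 8
  lexer.gen = add(-8, 8) = 0
  config.gen = sub(0, -8) = 8
  graph.gen = min2(8, 8) = 8
  beta.gen = sub(8, 8) = 0
  kernel.gen = neg(0) = 0
  south.gen = add(0, 0) = 0
  opt.gen = sub(0, 0) = 0
  north.gen = add(0, 0) = 0
  tables.gen = sub(0, -8) = 8

After the edit, cleaning proceeds:
  alpha.txt only reaches undemanded nodes; the second demand re-runs nothing.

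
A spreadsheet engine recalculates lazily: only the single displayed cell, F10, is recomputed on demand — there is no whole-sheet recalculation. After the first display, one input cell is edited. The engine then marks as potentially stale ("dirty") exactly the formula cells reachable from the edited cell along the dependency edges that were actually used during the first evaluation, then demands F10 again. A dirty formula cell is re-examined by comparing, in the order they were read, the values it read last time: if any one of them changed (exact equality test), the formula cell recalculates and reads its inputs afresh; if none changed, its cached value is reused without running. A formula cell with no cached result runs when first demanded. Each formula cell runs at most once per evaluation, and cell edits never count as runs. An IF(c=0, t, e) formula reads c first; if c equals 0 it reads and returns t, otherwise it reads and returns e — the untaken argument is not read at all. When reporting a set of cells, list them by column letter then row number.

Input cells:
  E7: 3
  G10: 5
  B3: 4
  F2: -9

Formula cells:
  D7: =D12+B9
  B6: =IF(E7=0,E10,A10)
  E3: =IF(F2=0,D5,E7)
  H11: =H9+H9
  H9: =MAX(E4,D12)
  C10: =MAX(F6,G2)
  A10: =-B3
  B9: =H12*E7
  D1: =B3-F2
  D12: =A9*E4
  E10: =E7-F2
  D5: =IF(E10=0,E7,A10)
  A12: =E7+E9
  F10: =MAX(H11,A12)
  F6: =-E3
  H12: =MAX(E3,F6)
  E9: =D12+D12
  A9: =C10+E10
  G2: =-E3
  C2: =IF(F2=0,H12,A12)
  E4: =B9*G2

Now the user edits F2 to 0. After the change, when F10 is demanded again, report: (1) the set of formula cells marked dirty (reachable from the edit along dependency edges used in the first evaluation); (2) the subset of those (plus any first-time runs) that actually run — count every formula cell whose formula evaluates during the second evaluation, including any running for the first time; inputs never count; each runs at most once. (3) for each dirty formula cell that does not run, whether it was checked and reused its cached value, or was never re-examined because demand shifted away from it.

Marked dirty: A9, A12, B9, C10, D12, E3, E4, E9, E10, F6, F10, G2, H9, H11, H12.
Formula cells that run: A9, A10, A12, B9, C10, D5, D12, E3, E4, E9, E10, F6, F10, G2, H9, H11, H12 — 17 in total.
Every dirty formula cell ran.
Key observation: a condition flipped, so demand reaches new nodes — A10, D5 run for the first time.

First evaluation (everything demanded from the output):
  E3 = IF(F2=0: F2=-9 -> else branch E7) = 3
  E10 = 3 - -9 = 12
  F6 = -(3) = -3
  G2 = -(3) = -3
  C10 = MAX(-3, -3) = -3
  A9 = -3 + 12 = 9
  H12 = MAX(3, -3) = 3
  B9 = 3 * 3 = 9
  E4 = 9 * -3 = -27
  D12 = 9 * -27 = -243
  E9 = -243 + -243 = -486
  A12 = 3 + -486 = -483
  H9 = MAX(-27, -243) = -27
  H11 = -27 + -27 = -54
  F10 = MAX(-54, -483) = -54

Propagation after the edit:
  A10: demanded for the first time — runs, produces -4.
  E10: runs — F2 -9->0; result 3.
  D5: demanded for the first time — runs, produces -4.
  E3: runs — F2 -9->0; result -4.
  F6: runs — E3 3->-4; result 4.
  G2: runs — E3 3->-4; result 4.
  C10: runs — F6 -3->4; G2 -3->4; result 4.
  A9: runs — C10 -3->4; E10 12->3; result 7.
  H12: runs — E3 3->-4; F6 -3->4; result 4.
  B9: runs — H12 3->4; result 12.
  E4: runs — B9 9->12; G2 -3->4; result 48.
  D12: runs — A9 9->7; E4 -27->48; result 336.
  E9: runs — D12 -243->336; D12 -243->336; result 672.
  A12: runs — E9 -486->672; result 675.
  H9: runs — E4 -27->48; D12 -243->336; result 336.
  H11: runs — H9 -27->336; H9 -27->336; result 672.
  F10: runs — H11 -54->672; A12 -483->675; result 675.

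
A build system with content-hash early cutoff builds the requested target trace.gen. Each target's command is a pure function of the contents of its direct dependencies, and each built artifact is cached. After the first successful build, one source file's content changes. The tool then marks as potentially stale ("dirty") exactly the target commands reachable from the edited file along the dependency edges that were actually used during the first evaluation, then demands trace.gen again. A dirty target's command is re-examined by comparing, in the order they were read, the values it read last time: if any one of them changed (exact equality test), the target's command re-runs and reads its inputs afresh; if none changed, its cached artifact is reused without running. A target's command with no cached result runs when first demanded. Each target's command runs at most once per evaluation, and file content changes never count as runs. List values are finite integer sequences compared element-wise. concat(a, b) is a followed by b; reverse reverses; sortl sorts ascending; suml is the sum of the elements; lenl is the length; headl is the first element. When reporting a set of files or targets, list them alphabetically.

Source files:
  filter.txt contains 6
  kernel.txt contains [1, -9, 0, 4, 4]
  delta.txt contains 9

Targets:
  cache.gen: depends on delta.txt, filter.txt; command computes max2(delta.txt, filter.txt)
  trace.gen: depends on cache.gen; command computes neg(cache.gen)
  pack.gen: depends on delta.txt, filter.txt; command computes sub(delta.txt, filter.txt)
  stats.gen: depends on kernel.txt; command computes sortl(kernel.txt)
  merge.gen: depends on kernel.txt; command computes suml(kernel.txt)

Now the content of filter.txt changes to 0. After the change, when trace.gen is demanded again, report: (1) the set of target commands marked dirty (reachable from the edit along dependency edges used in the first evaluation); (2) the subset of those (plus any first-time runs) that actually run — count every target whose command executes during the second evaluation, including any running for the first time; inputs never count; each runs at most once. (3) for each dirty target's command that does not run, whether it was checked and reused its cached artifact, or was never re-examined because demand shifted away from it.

Marked dirty: cache.gen, trace.gen.
Target commands that run: cache.gen — 1 in total.
Checked but reused from cache: trace.gen.
Key observation: the change is absorbed at cache.gen — it re-runs but produces the same value, and the output's value is unchanged.

First evaluation (everything demanded from the output):
  cache.gen = max2(9, 6) = 9
  trace.gen = neg(9) = -9

Propagation after the edit:
  cache.gen: runs — filter.txt 6->0; result 9 (same value as before).
  trace.gen: checked — values it read are unchanged (cache.gen unchanged); reused cached -9 without running.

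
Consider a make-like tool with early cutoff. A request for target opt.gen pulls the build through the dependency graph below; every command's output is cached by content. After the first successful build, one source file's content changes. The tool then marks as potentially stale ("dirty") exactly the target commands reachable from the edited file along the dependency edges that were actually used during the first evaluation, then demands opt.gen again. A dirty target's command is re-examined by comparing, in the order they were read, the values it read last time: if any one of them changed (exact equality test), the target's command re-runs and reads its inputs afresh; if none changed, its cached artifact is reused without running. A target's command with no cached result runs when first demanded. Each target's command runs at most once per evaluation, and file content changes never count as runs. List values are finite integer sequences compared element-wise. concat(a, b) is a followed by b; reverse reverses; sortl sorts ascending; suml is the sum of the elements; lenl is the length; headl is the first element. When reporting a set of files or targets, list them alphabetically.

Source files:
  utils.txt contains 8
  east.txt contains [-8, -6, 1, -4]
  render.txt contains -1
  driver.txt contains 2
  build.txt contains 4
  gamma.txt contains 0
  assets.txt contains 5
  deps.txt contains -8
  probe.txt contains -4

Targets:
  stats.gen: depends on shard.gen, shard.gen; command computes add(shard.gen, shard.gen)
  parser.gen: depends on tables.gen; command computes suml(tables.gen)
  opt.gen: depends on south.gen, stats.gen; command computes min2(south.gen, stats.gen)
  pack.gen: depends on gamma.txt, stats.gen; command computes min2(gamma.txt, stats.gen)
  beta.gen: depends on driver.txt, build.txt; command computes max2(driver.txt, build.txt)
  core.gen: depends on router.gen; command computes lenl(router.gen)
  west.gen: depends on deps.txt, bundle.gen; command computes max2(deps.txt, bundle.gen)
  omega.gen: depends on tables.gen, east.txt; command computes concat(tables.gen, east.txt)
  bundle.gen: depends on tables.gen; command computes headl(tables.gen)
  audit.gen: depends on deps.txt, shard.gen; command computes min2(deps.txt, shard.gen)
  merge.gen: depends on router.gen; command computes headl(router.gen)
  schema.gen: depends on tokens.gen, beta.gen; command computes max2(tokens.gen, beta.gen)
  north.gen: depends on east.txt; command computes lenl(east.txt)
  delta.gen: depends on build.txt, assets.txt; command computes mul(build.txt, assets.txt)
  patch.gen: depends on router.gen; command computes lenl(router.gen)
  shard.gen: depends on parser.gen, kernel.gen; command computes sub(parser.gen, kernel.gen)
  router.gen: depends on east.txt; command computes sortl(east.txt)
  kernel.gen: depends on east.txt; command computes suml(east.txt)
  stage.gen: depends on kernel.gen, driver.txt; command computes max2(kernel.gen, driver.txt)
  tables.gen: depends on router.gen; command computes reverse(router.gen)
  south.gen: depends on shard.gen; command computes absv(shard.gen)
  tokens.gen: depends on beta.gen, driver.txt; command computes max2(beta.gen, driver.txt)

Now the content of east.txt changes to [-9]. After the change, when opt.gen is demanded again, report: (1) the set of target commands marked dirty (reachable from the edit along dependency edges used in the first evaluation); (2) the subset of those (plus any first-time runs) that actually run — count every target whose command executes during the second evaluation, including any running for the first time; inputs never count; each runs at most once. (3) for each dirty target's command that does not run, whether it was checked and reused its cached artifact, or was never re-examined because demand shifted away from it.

The edit dirties: kernel.gen, opt.gen, parser.gen, router.gen, shard.gen, south.gen, stats.gen, tables.gen.
5 target commands run: kernel.gen, parser.gen, router.gen, shard.gen, tables.gen.
Cache hits after checking: opt.gen, south.gen, stats.gen.
Note the absorption at shard.gen: it re-runs yet its value is the same, leaving the output's value untouched.

First demand of the output computes:
  kernel.gen = suml([-8, -6, 1, -4]) = -17
  router.gen = sortl([-8, -6, 1, -4]) = [-8, -6, -4, 1]
  tables.gen = reverse([-8, -6, -4, 1]) = [1, -4, -6, -8]
  parser.gen = suml([1, -4, -6, -8]) = -17
  shard.gen = sub(-17, -17) = 0
  south.gen = absv(0) = 0
  stats.gen = add(0, 0) = 0
  opt.gen = min2(0, 0) = 0

After the edit, cleaning proceeds:
  kernel.gen: a read changed (east.txt [-8, -6, 1, -4]->[-9]) — executes, giving -9.
  router.gen: a read changed (east.txt [-8, -6, 1, -4]->[-9]) — executes, giving [-9].
  tables.gen: a read changed (router.gen [-8, -6, -4, 1]->[-9]) — executes, giving [-9].
  parser.gen: a read changed (tables.gen [1, -4, -6, -8]->[-9]) — executes, giving -9.
  shard.gen: a read changed (parser.gen -17->-9; kernel.gen -17->-9) — executes, giving 0 — identical to its old value.
  south.gen: dirty, but its reads are unchanged (shard.gen unchanged); cached 0 stands.
  stats.gen: dirty, but its reads are unchanged (shard.gen unchanged, shard.gen unchanged); cached 0 stands.
  opt.gen: dirty, but its reads are unchanged (south.gen unchanged, stats.gen unchanged); cached 0 stands.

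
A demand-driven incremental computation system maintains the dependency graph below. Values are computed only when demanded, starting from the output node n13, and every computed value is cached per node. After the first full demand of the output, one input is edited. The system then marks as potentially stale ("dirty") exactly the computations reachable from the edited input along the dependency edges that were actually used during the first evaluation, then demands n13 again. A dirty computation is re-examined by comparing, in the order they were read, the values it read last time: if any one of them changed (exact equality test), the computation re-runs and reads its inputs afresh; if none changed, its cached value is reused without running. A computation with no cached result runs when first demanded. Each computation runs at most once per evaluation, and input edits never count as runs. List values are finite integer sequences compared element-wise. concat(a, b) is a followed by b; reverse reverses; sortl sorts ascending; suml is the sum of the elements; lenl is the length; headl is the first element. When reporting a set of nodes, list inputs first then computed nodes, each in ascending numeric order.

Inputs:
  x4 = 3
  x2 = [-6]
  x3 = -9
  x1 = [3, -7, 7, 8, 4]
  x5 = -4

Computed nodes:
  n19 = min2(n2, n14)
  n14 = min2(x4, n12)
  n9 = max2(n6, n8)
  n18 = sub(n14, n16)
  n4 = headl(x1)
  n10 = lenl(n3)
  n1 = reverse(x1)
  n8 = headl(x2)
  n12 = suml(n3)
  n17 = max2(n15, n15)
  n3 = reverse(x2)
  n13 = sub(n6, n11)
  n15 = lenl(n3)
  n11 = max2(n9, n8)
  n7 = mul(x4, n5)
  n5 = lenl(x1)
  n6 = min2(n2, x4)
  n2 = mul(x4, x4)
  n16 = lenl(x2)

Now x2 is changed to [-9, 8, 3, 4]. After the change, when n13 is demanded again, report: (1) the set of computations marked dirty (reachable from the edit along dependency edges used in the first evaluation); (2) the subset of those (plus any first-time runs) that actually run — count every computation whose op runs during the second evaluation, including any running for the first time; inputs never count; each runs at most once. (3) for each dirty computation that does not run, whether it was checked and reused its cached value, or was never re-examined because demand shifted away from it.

First evaluation (everything demanded from the output):
  n2 = mul(3, 3) = 9
  n6 = min2(9, 3) = 3
  n8 = headl([-6]) = -6
  n9 = max2(3, -6) = 3
  n11 = max2(3, -6) = 3
  n13 = sub(3, 3) = 0

Propagation after the edit:
  n8: runs — x2 [-6]->[-9, 8, 3, 4]; result -9.
  n9: runs — n8 -6->-9; result 3 (same value as before).
  n11: runs — n8 -6->-9; result 3 (same value as before).
  n13: checked — values it read are unchanged (n6 unchanged, n11 unchanged); reused cached 0 without running.

Key observation: the cutoff stops propagation at n13 — its inputs' values are unchanged, so it reuses its cache.

Marked dirty: n8, n9, n11, n13.
Computations that run: n8, n9, n11 — 3 in total.
Checked but reused from cache: n13.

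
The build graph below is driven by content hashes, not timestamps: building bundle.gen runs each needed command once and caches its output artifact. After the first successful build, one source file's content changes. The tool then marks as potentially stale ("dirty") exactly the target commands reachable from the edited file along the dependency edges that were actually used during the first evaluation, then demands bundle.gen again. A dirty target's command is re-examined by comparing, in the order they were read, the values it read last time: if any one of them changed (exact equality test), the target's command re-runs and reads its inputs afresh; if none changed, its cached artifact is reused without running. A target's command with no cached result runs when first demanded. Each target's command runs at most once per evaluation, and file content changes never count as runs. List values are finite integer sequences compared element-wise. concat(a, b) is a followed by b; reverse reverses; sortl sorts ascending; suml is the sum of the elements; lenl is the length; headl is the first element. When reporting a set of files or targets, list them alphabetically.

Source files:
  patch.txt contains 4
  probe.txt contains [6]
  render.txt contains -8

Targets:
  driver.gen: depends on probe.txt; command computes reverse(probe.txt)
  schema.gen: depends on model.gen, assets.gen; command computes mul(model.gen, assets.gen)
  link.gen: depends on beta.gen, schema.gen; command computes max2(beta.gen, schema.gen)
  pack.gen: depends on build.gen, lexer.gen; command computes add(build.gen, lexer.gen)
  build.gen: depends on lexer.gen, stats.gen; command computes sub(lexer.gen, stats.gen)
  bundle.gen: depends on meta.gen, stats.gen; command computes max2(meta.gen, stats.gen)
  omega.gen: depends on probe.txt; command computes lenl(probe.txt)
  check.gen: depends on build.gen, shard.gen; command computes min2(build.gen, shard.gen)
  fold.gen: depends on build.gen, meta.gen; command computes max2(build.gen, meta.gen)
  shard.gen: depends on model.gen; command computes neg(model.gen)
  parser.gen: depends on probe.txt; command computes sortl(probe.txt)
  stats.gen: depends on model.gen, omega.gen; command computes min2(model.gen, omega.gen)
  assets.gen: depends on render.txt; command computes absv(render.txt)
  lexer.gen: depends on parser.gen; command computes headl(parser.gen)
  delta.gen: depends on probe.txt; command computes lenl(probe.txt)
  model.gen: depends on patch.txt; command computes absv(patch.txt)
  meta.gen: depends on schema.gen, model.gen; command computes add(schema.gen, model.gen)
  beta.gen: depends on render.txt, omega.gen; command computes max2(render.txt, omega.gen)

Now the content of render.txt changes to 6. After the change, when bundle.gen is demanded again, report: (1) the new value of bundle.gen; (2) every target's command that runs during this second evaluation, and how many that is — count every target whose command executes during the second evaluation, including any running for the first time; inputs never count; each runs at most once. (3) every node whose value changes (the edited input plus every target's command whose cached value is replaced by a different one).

bundle.gen now evaluates to 28.
Run set: assets.gen, bundle.gen, meta.gen, schema.gen (4 run).
Changed values: assets.gen, bundle.gen, meta.gen, render.txt, schema.gen.

Initial pass — values computed on the first demand:
  assets.gen = absv(-8) = 8
  model.gen = absv(4) = 4
  omega.gen = lenl([6]) = 1
  schema.gen = mul(4, 8) = 32
  meta.gen = add(32, 4) = 36
  stats.gen = min2(4, 1) = 1
  bundle.gen = max2(36, 1) = 36

Second demand — change propagation:
  assets.gen: re-runs because render.txt -8->6; new result 6.
  schema.gen: re-runs because assets.gen 8->6; new result 24.
  meta.gen: re-runs because schema.gen 32->24; new result 28.
  bundle.gen: re-runs because meta.gen 36->28; new result 28.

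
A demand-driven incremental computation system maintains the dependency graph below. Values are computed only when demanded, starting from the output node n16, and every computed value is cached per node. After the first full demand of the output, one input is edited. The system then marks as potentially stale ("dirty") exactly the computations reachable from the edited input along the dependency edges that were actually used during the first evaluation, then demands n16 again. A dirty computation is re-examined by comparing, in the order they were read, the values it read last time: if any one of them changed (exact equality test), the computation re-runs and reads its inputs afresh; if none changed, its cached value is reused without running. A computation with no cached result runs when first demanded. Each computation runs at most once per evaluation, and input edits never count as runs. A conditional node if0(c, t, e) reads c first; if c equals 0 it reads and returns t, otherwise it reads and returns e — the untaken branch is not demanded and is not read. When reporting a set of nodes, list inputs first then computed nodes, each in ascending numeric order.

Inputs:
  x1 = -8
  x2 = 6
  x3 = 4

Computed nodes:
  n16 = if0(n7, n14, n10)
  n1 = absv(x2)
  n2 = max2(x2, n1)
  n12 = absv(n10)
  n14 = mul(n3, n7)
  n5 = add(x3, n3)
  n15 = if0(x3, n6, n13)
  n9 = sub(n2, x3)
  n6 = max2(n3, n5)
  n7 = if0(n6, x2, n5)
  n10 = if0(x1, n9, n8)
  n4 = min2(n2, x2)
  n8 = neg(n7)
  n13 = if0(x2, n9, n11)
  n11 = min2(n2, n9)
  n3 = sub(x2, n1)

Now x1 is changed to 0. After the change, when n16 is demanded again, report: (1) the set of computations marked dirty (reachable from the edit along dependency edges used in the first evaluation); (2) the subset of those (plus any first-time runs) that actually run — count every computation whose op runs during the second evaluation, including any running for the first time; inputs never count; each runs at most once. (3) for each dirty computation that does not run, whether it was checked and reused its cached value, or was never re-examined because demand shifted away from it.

First evaluation (everything demanded from the output):
  n1 = absv(6) = 6
  n3 = sub(6, 6) = 0
  n5 = add(4, 0) = 4
  n6 = max2(0, 4) = 4
  n7 = if0(n6=4 -> else branch n5) = 4
  n8 = neg(4) = -4
  n10 = if0(x1=-8 -> else branch n8) = -4
  n16 = if0(n7=4 -> else branch n10) = -4

Propagation after the edit:
  n2: demanded for the first time — runs, produces 6.
  n9: demanded for the first time — runs, produces 2.
  n10: runs — x1 -8->0; result 2.
  n16: runs — n10 -4->2; result 2.

Key observation: a condition flipped, so demand reaches new nodes — n2, n9 run for the first time.

Marked dirty: n10, n16.
Computations that run: n2, n9, n10, n16 — 4 in total.
Every dirty computation ran.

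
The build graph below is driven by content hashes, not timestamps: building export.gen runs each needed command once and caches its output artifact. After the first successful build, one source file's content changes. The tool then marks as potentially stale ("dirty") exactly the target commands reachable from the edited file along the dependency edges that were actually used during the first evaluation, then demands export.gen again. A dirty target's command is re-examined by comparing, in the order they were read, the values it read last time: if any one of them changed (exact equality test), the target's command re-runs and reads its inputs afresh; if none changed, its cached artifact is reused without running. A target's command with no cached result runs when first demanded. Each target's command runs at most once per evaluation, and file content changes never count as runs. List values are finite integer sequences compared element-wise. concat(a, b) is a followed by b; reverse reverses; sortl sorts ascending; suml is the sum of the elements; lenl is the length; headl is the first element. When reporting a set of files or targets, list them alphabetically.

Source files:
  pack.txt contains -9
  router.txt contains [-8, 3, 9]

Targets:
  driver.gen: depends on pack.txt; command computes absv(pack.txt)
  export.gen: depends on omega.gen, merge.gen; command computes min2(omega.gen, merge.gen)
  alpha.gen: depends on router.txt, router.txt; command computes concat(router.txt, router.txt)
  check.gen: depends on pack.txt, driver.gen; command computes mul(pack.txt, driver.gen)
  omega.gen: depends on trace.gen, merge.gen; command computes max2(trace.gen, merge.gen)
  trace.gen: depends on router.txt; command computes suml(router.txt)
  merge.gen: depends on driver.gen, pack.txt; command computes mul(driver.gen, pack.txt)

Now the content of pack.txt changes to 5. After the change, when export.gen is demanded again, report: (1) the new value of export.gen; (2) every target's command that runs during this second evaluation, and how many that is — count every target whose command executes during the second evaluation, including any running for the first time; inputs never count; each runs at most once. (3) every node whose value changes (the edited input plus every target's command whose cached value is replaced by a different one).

export.gen now evaluates to 25.
Run set: driver.gen, export.gen, merge.gen, omega.gen (4 run).
Changed values: driver.gen, export.gen, merge.gen, omega.gen, pack.txt.

Initial pass — values computed on the first demand:
  driver.gen = absv(-9) = 9
  merge.gen = mul(9, -9) = -81
  trace.gen = suml([-8, 3, 9]) = 4
  omega.gen = max2(4, -81) = 4
  export.gen = min2(4, -81) = -81

Second demand — change propagation:
  driver.gen: re-runs because pack.txt -9->5; new result 5.
  merge.gen: re-runs because driver.gen 9->5; pack.txt -9->5; new result 25.
  omega.gen: re-runs because merge.gen -81->25; new result 25.
  export.gen: re-runs because omega.gen 4->25; merge.gen -81->25; new result 25.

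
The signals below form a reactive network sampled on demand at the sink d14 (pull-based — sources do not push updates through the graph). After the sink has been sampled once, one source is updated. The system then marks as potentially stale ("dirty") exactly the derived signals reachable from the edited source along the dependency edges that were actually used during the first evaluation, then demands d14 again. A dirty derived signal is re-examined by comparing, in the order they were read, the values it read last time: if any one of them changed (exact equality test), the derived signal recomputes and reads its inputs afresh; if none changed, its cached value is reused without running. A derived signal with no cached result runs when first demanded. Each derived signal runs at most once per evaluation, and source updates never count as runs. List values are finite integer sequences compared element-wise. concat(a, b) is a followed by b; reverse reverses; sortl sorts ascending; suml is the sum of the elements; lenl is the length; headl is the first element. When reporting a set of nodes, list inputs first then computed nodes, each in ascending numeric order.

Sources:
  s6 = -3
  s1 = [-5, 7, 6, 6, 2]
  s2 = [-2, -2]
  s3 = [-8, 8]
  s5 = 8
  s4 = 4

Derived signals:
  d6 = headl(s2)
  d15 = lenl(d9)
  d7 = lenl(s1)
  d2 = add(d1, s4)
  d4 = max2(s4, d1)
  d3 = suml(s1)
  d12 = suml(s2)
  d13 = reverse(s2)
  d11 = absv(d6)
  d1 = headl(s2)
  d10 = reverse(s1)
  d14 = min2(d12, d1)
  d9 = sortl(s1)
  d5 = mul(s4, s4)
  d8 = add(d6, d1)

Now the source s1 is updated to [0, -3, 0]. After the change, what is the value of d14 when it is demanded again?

d14 now evaluates to -4.
The important point: nothing the output needs ever reads s1, so the edit is invisible to it.

Initial pass — values computed on the first demand:
  d1 = headl([-2, -2]) = -2
  d12 = suml([-2, -2]) = -4
  d14 = min2(-4, -2) = -4

Second demand — change propagation:
  no demanded computation ever read s1, so the edit dirties nothing and nothing runs.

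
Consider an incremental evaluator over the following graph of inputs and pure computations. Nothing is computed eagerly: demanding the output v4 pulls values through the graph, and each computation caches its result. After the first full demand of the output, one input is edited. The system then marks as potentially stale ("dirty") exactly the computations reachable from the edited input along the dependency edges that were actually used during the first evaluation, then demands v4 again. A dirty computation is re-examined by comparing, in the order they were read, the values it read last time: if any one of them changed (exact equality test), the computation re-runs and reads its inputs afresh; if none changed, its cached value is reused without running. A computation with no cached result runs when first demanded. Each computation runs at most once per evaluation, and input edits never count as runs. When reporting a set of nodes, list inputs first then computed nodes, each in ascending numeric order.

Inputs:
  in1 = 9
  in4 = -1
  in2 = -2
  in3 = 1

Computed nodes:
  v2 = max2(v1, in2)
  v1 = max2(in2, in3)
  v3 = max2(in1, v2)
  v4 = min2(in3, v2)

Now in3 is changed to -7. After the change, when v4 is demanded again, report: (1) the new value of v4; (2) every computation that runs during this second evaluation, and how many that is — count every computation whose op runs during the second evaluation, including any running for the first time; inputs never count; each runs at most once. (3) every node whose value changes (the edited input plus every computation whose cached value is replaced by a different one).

v4 now evaluates to -7.
Run set: v1, v2, v4 (3 run).
Changed values: in3, v1, v2, v4.

Initial pass — values computed on the first demand:
  v1 = max2(-2, 1) = 1
  v2 = max2(1, -2) = 1
  v4 = min2(1, 1) = 1

Second demand — change propagation:
  v1: re-runs because in3 1->-7; new result -2.
  v2: re-runs because v1 1->-2; new result -2.
  v4: re-runs because in3 1->-7; v2 1->-2; new result -7.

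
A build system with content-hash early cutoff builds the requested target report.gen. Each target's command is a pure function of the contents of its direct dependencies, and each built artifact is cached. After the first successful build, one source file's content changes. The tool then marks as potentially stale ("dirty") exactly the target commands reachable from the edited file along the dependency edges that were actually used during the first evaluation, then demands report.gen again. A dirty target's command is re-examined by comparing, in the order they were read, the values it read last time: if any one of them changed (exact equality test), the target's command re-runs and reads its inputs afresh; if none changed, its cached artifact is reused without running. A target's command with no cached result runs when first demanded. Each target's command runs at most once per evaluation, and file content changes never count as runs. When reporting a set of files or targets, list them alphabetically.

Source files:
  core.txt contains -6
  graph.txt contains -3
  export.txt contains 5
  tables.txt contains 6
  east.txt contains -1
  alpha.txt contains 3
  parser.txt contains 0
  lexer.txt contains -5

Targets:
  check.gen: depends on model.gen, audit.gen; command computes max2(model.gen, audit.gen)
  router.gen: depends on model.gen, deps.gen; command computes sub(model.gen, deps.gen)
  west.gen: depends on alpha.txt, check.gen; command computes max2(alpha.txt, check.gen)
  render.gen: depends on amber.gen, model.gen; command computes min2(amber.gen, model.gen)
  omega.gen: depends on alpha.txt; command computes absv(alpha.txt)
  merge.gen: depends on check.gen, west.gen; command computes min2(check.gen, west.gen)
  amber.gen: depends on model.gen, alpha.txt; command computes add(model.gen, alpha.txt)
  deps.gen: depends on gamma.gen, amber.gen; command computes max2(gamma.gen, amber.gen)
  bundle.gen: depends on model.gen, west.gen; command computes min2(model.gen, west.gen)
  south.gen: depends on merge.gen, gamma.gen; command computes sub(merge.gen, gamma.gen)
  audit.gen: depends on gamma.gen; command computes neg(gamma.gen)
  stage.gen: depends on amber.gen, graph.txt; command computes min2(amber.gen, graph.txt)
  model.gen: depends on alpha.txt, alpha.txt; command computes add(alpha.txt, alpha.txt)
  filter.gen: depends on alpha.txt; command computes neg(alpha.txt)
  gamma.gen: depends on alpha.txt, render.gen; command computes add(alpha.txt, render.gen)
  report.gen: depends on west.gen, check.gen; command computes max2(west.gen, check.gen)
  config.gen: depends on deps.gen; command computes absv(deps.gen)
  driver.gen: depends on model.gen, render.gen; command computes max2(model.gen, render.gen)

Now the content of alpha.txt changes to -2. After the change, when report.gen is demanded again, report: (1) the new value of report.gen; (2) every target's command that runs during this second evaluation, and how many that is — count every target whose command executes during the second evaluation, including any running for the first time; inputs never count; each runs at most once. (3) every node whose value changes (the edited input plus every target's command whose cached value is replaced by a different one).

New value of report.gen: 8.
Target commands that run: amber.gen, audit.gen, check.gen, gamma.gen, model.gen, render.gen, report.gen, west.gen — 8 in total.
Values that change: alpha.txt, amber.gen, audit.gen, check.gen, gamma.gen, model.gen, render.gen, report.gen, west.gen.

First evaluation (everything demanded from the output):
  model.gen = add(3, 3) = 6
  amber.gen = add(6, 3) = 9
  render.gen = min2(9, 6) = 6
  gamma.gen = add(3, 6) = 9
  audit.gen = neg(9) = -9
  check.gen = max2(6, -9) = 6
  west.gen = max2(3, 6) = 6
  report.gen = max2(6, 6) = 6

Propagation after the edit:
  model.gen: runs — alpha.txt 3->-2; alpha.txt 3->-2; result -4.
  amber.gen: runs — model.gen 6->-4; alpha.txt 3->-2; result -6.
  render.gen: runs — amber.gen 9->-6; model.gen 6->-4; result -6.
  gamma.gen: runs — alpha.txt 3->-2; render.gen 6->-6; result -8.
  audit.gen: runs — gamma.gen 9->-8; result 8.
  check.gen: runs — model.gen 6->-4; audit.gen -9->8; result 8.
  west.gen: runs — alpha.txt 3->-2; check.gen 6->8; result 8.
  report.gen: runs — west.gen 6->8; check.gen 6->8; result 8.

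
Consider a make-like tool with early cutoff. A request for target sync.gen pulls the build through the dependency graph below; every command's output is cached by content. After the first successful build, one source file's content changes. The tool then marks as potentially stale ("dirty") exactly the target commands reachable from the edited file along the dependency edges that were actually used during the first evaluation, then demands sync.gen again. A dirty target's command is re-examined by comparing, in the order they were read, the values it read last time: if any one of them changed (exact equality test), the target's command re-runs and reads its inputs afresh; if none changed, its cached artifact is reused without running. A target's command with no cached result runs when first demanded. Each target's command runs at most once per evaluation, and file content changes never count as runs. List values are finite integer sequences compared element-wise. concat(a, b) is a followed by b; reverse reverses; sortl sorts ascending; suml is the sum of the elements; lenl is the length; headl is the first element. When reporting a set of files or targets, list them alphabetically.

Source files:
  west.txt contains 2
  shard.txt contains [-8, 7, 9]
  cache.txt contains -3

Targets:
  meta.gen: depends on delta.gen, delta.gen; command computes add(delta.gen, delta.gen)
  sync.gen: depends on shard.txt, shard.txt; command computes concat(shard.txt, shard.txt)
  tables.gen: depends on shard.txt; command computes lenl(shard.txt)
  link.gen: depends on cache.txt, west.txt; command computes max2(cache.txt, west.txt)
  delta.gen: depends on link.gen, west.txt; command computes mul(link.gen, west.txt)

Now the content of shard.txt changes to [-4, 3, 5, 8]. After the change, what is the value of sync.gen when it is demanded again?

First demand of the output computes:
  sync.gen = concat([-8, 7, 9], [-8, 7, 9]) = [-8, 7, 9, -8, 7, 9]

After the edit, cleaning proceeds:
  sync.gen: a read changed (shard.txt [-8, 7, 9]->[-4, 3, 5, 8]; shard.txt [-8, 7, 9]->[-4, 3, 5, 8]) — executes, giving [-4, 3, 5, 8, -4, 3, 5, 8].

Demanding sync.gen again yields [-4, 3, 5, 8, -4, 3, 5, 8].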